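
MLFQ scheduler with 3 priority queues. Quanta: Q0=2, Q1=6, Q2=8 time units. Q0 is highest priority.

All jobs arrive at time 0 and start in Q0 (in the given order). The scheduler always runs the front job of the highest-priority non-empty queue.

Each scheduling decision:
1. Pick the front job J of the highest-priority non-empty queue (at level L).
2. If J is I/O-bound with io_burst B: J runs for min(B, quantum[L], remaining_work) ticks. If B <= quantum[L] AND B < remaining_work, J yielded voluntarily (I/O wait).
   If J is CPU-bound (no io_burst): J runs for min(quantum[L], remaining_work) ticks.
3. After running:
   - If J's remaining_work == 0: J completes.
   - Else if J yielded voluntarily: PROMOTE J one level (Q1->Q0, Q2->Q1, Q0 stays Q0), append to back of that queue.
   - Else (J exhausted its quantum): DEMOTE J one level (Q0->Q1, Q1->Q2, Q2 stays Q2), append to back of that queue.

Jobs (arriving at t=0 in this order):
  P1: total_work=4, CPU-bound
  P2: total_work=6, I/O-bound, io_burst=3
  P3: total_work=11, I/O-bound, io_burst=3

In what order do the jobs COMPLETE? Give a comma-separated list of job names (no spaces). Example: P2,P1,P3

Answer: P1,P2,P3

Derivation:
t=0-2: P1@Q0 runs 2, rem=2, quantum used, demote→Q1. Q0=[P2,P3] Q1=[P1] Q2=[]
t=2-4: P2@Q0 runs 2, rem=4, quantum used, demote→Q1. Q0=[P3] Q1=[P1,P2] Q2=[]
t=4-6: P3@Q0 runs 2, rem=9, quantum used, demote→Q1. Q0=[] Q1=[P1,P2,P3] Q2=[]
t=6-8: P1@Q1 runs 2, rem=0, completes. Q0=[] Q1=[P2,P3] Q2=[]
t=8-11: P2@Q1 runs 3, rem=1, I/O yield, promote→Q0. Q0=[P2] Q1=[P3] Q2=[]
t=11-12: P2@Q0 runs 1, rem=0, completes. Q0=[] Q1=[P3] Q2=[]
t=12-15: P3@Q1 runs 3, rem=6, I/O yield, promote→Q0. Q0=[P3] Q1=[] Q2=[]
t=15-17: P3@Q0 runs 2, rem=4, quantum used, demote→Q1. Q0=[] Q1=[P3] Q2=[]
t=17-20: P3@Q1 runs 3, rem=1, I/O yield, promote→Q0. Q0=[P3] Q1=[] Q2=[]
t=20-21: P3@Q0 runs 1, rem=0, completes. Q0=[] Q1=[] Q2=[]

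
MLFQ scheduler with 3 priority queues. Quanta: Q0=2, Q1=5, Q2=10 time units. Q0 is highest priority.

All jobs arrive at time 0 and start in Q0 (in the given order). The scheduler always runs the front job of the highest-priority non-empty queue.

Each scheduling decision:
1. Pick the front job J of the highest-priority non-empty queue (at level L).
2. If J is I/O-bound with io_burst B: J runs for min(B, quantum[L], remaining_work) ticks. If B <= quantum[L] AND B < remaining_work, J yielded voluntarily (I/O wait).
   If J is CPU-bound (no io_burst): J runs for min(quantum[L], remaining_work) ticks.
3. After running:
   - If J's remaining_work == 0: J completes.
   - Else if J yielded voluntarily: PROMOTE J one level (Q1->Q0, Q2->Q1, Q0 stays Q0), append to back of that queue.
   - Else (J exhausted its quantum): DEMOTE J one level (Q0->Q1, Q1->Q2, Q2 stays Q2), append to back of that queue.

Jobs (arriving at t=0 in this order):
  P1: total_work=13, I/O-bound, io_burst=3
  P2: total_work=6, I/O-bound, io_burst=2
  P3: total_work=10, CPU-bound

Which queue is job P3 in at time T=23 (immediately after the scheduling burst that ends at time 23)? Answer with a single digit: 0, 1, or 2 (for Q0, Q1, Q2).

Answer: 2

Derivation:
t=0-2: P1@Q0 runs 2, rem=11, quantum used, demote→Q1. Q0=[P2,P3] Q1=[P1] Q2=[]
t=2-4: P2@Q0 runs 2, rem=4, I/O yield, promote→Q0. Q0=[P3,P2] Q1=[P1] Q2=[]
t=4-6: P3@Q0 runs 2, rem=8, quantum used, demote→Q1. Q0=[P2] Q1=[P1,P3] Q2=[]
t=6-8: P2@Q0 runs 2, rem=2, I/O yield, promote→Q0. Q0=[P2] Q1=[P1,P3] Q2=[]
t=8-10: P2@Q0 runs 2, rem=0, completes. Q0=[] Q1=[P1,P3] Q2=[]
t=10-13: P1@Q1 runs 3, rem=8, I/O yield, promote→Q0. Q0=[P1] Q1=[P3] Q2=[]
t=13-15: P1@Q0 runs 2, rem=6, quantum used, demote→Q1. Q0=[] Q1=[P3,P1] Q2=[]
t=15-20: P3@Q1 runs 5, rem=3, quantum used, demote→Q2. Q0=[] Q1=[P1] Q2=[P3]
t=20-23: P1@Q1 runs 3, rem=3, I/O yield, promote→Q0. Q0=[P1] Q1=[] Q2=[P3]
t=23-25: P1@Q0 runs 2, rem=1, quantum used, demote→Q1. Q0=[] Q1=[P1] Q2=[P3]
t=25-26: P1@Q1 runs 1, rem=0, completes. Q0=[] Q1=[] Q2=[P3]
t=26-29: P3@Q2 runs 3, rem=0, completes. Q0=[] Q1=[] Q2=[]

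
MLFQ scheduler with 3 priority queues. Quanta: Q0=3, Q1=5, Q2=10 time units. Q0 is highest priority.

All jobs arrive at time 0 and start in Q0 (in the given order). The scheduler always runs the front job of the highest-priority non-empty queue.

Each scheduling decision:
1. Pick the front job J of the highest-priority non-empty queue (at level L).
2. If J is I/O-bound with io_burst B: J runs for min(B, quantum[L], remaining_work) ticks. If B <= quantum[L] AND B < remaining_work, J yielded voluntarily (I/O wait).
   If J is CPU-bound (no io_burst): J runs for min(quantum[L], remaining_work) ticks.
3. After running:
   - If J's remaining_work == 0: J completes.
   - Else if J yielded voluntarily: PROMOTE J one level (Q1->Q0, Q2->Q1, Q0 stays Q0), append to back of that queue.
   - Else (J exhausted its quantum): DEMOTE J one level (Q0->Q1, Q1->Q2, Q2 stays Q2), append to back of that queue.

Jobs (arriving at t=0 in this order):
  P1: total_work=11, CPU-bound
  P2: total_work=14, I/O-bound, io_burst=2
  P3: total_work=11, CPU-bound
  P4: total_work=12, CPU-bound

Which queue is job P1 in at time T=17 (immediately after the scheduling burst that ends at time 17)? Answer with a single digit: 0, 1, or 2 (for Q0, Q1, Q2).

Answer: 1

Derivation:
t=0-3: P1@Q0 runs 3, rem=8, quantum used, demote→Q1. Q0=[P2,P3,P4] Q1=[P1] Q2=[]
t=3-5: P2@Q0 runs 2, rem=12, I/O yield, promote→Q0. Q0=[P3,P4,P2] Q1=[P1] Q2=[]
t=5-8: P3@Q0 runs 3, rem=8, quantum used, demote→Q1. Q0=[P4,P2] Q1=[P1,P3] Q2=[]
t=8-11: P4@Q0 runs 3, rem=9, quantum used, demote→Q1. Q0=[P2] Q1=[P1,P3,P4] Q2=[]
t=11-13: P2@Q0 runs 2, rem=10, I/O yield, promote→Q0. Q0=[P2] Q1=[P1,P3,P4] Q2=[]
t=13-15: P2@Q0 runs 2, rem=8, I/O yield, promote→Q0. Q0=[P2] Q1=[P1,P3,P4] Q2=[]
t=15-17: P2@Q0 runs 2, rem=6, I/O yield, promote→Q0. Q0=[P2] Q1=[P1,P3,P4] Q2=[]
t=17-19: P2@Q0 runs 2, rem=4, I/O yield, promote→Q0. Q0=[P2] Q1=[P1,P3,P4] Q2=[]
t=19-21: P2@Q0 runs 2, rem=2, I/O yield, promote→Q0. Q0=[P2] Q1=[P1,P3,P4] Q2=[]
t=21-23: P2@Q0 runs 2, rem=0, completes. Q0=[] Q1=[P1,P3,P4] Q2=[]
t=23-28: P1@Q1 runs 5, rem=3, quantum used, demote→Q2. Q0=[] Q1=[P3,P4] Q2=[P1]
t=28-33: P3@Q1 runs 5, rem=3, quantum used, demote→Q2. Q0=[] Q1=[P4] Q2=[P1,P3]
t=33-38: P4@Q1 runs 5, rem=4, quantum used, demote→Q2. Q0=[] Q1=[] Q2=[P1,P3,P4]
t=38-41: P1@Q2 runs 3, rem=0, completes. Q0=[] Q1=[] Q2=[P3,P4]
t=41-44: P3@Q2 runs 3, rem=0, completes. Q0=[] Q1=[] Q2=[P4]
t=44-48: P4@Q2 runs 4, rem=0, completes. Q0=[] Q1=[] Q2=[]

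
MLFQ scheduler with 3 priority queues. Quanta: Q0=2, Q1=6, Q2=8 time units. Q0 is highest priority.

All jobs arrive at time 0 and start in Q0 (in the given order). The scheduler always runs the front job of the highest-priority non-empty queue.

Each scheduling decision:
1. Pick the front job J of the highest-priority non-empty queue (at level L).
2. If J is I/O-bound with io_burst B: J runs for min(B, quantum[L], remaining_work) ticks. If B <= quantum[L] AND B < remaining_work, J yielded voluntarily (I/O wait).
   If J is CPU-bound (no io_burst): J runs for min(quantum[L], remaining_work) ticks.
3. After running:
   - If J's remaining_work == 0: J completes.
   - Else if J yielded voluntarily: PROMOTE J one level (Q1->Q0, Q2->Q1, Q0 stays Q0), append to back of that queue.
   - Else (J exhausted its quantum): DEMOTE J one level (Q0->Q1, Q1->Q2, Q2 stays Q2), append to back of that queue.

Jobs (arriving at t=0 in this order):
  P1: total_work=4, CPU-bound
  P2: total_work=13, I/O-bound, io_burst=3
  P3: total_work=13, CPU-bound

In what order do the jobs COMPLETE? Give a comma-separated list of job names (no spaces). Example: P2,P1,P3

Answer: P1,P2,P3

Derivation:
t=0-2: P1@Q0 runs 2, rem=2, quantum used, demote→Q1. Q0=[P2,P3] Q1=[P1] Q2=[]
t=2-4: P2@Q0 runs 2, rem=11, quantum used, demote→Q1. Q0=[P3] Q1=[P1,P2] Q2=[]
t=4-6: P3@Q0 runs 2, rem=11, quantum used, demote→Q1. Q0=[] Q1=[P1,P2,P3] Q2=[]
t=6-8: P1@Q1 runs 2, rem=0, completes. Q0=[] Q1=[P2,P3] Q2=[]
t=8-11: P2@Q1 runs 3, rem=8, I/O yield, promote→Q0. Q0=[P2] Q1=[P3] Q2=[]
t=11-13: P2@Q0 runs 2, rem=6, quantum used, demote→Q1. Q0=[] Q1=[P3,P2] Q2=[]
t=13-19: P3@Q1 runs 6, rem=5, quantum used, demote→Q2. Q0=[] Q1=[P2] Q2=[P3]
t=19-22: P2@Q1 runs 3, rem=3, I/O yield, promote→Q0. Q0=[P2] Q1=[] Q2=[P3]
t=22-24: P2@Q0 runs 2, rem=1, quantum used, demote→Q1. Q0=[] Q1=[P2] Q2=[P3]
t=24-25: P2@Q1 runs 1, rem=0, completes. Q0=[] Q1=[] Q2=[P3]
t=25-30: P3@Q2 runs 5, rem=0, completes. Q0=[] Q1=[] Q2=[]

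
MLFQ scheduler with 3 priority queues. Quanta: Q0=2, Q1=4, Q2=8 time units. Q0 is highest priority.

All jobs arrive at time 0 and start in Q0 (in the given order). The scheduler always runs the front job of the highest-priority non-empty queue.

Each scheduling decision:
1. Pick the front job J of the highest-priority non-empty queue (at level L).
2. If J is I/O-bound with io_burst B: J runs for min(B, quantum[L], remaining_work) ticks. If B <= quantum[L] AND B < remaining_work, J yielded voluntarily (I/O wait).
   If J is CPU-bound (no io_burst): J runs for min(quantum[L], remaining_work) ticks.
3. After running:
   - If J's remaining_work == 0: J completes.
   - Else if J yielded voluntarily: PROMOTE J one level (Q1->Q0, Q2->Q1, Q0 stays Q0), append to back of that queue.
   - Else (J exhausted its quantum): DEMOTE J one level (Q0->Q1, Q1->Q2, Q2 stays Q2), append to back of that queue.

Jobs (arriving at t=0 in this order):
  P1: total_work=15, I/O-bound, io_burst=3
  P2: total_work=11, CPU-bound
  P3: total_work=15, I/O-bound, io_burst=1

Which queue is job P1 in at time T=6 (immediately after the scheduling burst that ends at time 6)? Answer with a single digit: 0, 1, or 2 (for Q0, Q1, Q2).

Answer: 1

Derivation:
t=0-2: P1@Q0 runs 2, rem=13, quantum used, demote→Q1. Q0=[P2,P3] Q1=[P1] Q2=[]
t=2-4: P2@Q0 runs 2, rem=9, quantum used, demote→Q1. Q0=[P3] Q1=[P1,P2] Q2=[]
t=4-5: P3@Q0 runs 1, rem=14, I/O yield, promote→Q0. Q0=[P3] Q1=[P1,P2] Q2=[]
t=5-6: P3@Q0 runs 1, rem=13, I/O yield, promote→Q0. Q0=[P3] Q1=[P1,P2] Q2=[]
t=6-7: P3@Q0 runs 1, rem=12, I/O yield, promote→Q0. Q0=[P3] Q1=[P1,P2] Q2=[]
t=7-8: P3@Q0 runs 1, rem=11, I/O yield, promote→Q0. Q0=[P3] Q1=[P1,P2] Q2=[]
t=8-9: P3@Q0 runs 1, rem=10, I/O yield, promote→Q0. Q0=[P3] Q1=[P1,P2] Q2=[]
t=9-10: P3@Q0 runs 1, rem=9, I/O yield, promote→Q0. Q0=[P3] Q1=[P1,P2] Q2=[]
t=10-11: P3@Q0 runs 1, rem=8, I/O yield, promote→Q0. Q0=[P3] Q1=[P1,P2] Q2=[]
t=11-12: P3@Q0 runs 1, rem=7, I/O yield, promote→Q0. Q0=[P3] Q1=[P1,P2] Q2=[]
t=12-13: P3@Q0 runs 1, rem=6, I/O yield, promote→Q0. Q0=[P3] Q1=[P1,P2] Q2=[]
t=13-14: P3@Q0 runs 1, rem=5, I/O yield, promote→Q0. Q0=[P3] Q1=[P1,P2] Q2=[]
t=14-15: P3@Q0 runs 1, rem=4, I/O yield, promote→Q0. Q0=[P3] Q1=[P1,P2] Q2=[]
t=15-16: P3@Q0 runs 1, rem=3, I/O yield, promote→Q0. Q0=[P3] Q1=[P1,P2] Q2=[]
t=16-17: P3@Q0 runs 1, rem=2, I/O yield, promote→Q0. Q0=[P3] Q1=[P1,P2] Q2=[]
t=17-18: P3@Q0 runs 1, rem=1, I/O yield, promote→Q0. Q0=[P3] Q1=[P1,P2] Q2=[]
t=18-19: P3@Q0 runs 1, rem=0, completes. Q0=[] Q1=[P1,P2] Q2=[]
t=19-22: P1@Q1 runs 3, rem=10, I/O yield, promote→Q0. Q0=[P1] Q1=[P2] Q2=[]
t=22-24: P1@Q0 runs 2, rem=8, quantum used, demote→Q1. Q0=[] Q1=[P2,P1] Q2=[]
t=24-28: P2@Q1 runs 4, rem=5, quantum used, demote→Q2. Q0=[] Q1=[P1] Q2=[P2]
t=28-31: P1@Q1 runs 3, rem=5, I/O yield, promote→Q0. Q0=[P1] Q1=[] Q2=[P2]
t=31-33: P1@Q0 runs 2, rem=3, quantum used, demote→Q1. Q0=[] Q1=[P1] Q2=[P2]
t=33-36: P1@Q1 runs 3, rem=0, completes. Q0=[] Q1=[] Q2=[P2]
t=36-41: P2@Q2 runs 5, rem=0, completes. Q0=[] Q1=[] Q2=[]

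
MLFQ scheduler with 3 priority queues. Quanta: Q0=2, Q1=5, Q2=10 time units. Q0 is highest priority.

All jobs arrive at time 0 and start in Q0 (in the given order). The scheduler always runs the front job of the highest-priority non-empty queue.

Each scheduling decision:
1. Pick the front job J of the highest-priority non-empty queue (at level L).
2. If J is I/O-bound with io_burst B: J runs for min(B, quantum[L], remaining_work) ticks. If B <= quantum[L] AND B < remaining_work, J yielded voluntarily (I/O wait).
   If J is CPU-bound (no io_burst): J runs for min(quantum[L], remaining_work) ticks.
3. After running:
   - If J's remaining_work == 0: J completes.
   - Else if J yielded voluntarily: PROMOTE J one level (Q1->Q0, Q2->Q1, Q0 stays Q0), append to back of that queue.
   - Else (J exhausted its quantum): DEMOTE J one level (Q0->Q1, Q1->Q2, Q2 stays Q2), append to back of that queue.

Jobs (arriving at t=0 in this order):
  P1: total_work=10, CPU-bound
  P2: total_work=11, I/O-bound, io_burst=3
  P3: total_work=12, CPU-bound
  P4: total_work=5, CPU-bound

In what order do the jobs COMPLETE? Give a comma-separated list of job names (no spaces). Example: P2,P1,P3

Answer: P4,P2,P1,P3

Derivation:
t=0-2: P1@Q0 runs 2, rem=8, quantum used, demote→Q1. Q0=[P2,P3,P4] Q1=[P1] Q2=[]
t=2-4: P2@Q0 runs 2, rem=9, quantum used, demote→Q1. Q0=[P3,P4] Q1=[P1,P2] Q2=[]
t=4-6: P3@Q0 runs 2, rem=10, quantum used, demote→Q1. Q0=[P4] Q1=[P1,P2,P3] Q2=[]
t=6-8: P4@Q0 runs 2, rem=3, quantum used, demote→Q1. Q0=[] Q1=[P1,P2,P3,P4] Q2=[]
t=8-13: P1@Q1 runs 5, rem=3, quantum used, demote→Q2. Q0=[] Q1=[P2,P3,P4] Q2=[P1]
t=13-16: P2@Q1 runs 3, rem=6, I/O yield, promote→Q0. Q0=[P2] Q1=[P3,P4] Q2=[P1]
t=16-18: P2@Q0 runs 2, rem=4, quantum used, demote→Q1. Q0=[] Q1=[P3,P4,P2] Q2=[P1]
t=18-23: P3@Q1 runs 5, rem=5, quantum used, demote→Q2. Q0=[] Q1=[P4,P2] Q2=[P1,P3]
t=23-26: P4@Q1 runs 3, rem=0, completes. Q0=[] Q1=[P2] Q2=[P1,P3]
t=26-29: P2@Q1 runs 3, rem=1, I/O yield, promote→Q0. Q0=[P2] Q1=[] Q2=[P1,P3]
t=29-30: P2@Q0 runs 1, rem=0, completes. Q0=[] Q1=[] Q2=[P1,P3]
t=30-33: P1@Q2 runs 3, rem=0, completes. Q0=[] Q1=[] Q2=[P3]
t=33-38: P3@Q2 runs 5, rem=0, completes. Q0=[] Q1=[] Q2=[]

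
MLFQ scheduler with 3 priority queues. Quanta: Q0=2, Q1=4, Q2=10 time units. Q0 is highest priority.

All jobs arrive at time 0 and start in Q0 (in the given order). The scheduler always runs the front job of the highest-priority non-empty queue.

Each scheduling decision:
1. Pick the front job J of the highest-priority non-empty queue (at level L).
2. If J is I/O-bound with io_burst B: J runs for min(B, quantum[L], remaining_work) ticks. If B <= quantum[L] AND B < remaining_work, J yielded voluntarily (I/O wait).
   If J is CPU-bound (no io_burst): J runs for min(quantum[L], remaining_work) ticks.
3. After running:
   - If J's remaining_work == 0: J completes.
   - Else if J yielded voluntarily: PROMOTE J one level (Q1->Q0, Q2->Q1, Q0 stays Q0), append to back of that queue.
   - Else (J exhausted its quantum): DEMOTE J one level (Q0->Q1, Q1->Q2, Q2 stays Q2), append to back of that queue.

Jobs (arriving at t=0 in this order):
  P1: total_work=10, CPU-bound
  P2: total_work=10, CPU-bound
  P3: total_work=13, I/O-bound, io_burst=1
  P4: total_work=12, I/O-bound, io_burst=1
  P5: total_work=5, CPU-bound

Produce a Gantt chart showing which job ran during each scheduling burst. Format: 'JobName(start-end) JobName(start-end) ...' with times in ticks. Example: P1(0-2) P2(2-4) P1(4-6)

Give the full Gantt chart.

t=0-2: P1@Q0 runs 2, rem=8, quantum used, demote→Q1. Q0=[P2,P3,P4,P5] Q1=[P1] Q2=[]
t=2-4: P2@Q0 runs 2, rem=8, quantum used, demote→Q1. Q0=[P3,P4,P5] Q1=[P1,P2] Q2=[]
t=4-5: P3@Q0 runs 1, rem=12, I/O yield, promote→Q0. Q0=[P4,P5,P3] Q1=[P1,P2] Q2=[]
t=5-6: P4@Q0 runs 1, rem=11, I/O yield, promote→Q0. Q0=[P5,P3,P4] Q1=[P1,P2] Q2=[]
t=6-8: P5@Q0 runs 2, rem=3, quantum used, demote→Q1. Q0=[P3,P4] Q1=[P1,P2,P5] Q2=[]
t=8-9: P3@Q0 runs 1, rem=11, I/O yield, promote→Q0. Q0=[P4,P3] Q1=[P1,P2,P5] Q2=[]
t=9-10: P4@Q0 runs 1, rem=10, I/O yield, promote→Q0. Q0=[P3,P4] Q1=[P1,P2,P5] Q2=[]
t=10-11: P3@Q0 runs 1, rem=10, I/O yield, promote→Q0. Q0=[P4,P3] Q1=[P1,P2,P5] Q2=[]
t=11-12: P4@Q0 runs 1, rem=9, I/O yield, promote→Q0. Q0=[P3,P4] Q1=[P1,P2,P5] Q2=[]
t=12-13: P3@Q0 runs 1, rem=9, I/O yield, promote→Q0. Q0=[P4,P3] Q1=[P1,P2,P5] Q2=[]
t=13-14: P4@Q0 runs 1, rem=8, I/O yield, promote→Q0. Q0=[P3,P4] Q1=[P1,P2,P5] Q2=[]
t=14-15: P3@Q0 runs 1, rem=8, I/O yield, promote→Q0. Q0=[P4,P3] Q1=[P1,P2,P5] Q2=[]
t=15-16: P4@Q0 runs 1, rem=7, I/O yield, promote→Q0. Q0=[P3,P4] Q1=[P1,P2,P5] Q2=[]
t=16-17: P3@Q0 runs 1, rem=7, I/O yield, promote→Q0. Q0=[P4,P3] Q1=[P1,P2,P5] Q2=[]
t=17-18: P4@Q0 runs 1, rem=6, I/O yield, promote→Q0. Q0=[P3,P4] Q1=[P1,P2,P5] Q2=[]
t=18-19: P3@Q0 runs 1, rem=6, I/O yield, promote→Q0. Q0=[P4,P3] Q1=[P1,P2,P5] Q2=[]
t=19-20: P4@Q0 runs 1, rem=5, I/O yield, promote→Q0. Q0=[P3,P4] Q1=[P1,P2,P5] Q2=[]
t=20-21: P3@Q0 runs 1, rem=5, I/O yield, promote→Q0. Q0=[P4,P3] Q1=[P1,P2,P5] Q2=[]
t=21-22: P4@Q0 runs 1, rem=4, I/O yield, promote→Q0. Q0=[P3,P4] Q1=[P1,P2,P5] Q2=[]
t=22-23: P3@Q0 runs 1, rem=4, I/O yield, promote→Q0. Q0=[P4,P3] Q1=[P1,P2,P5] Q2=[]
t=23-24: P4@Q0 runs 1, rem=3, I/O yield, promote→Q0. Q0=[P3,P4] Q1=[P1,P2,P5] Q2=[]
t=24-25: P3@Q0 runs 1, rem=3, I/O yield, promote→Q0. Q0=[P4,P3] Q1=[P1,P2,P5] Q2=[]
t=25-26: P4@Q0 runs 1, rem=2, I/O yield, promote→Q0. Q0=[P3,P4] Q1=[P1,P2,P5] Q2=[]
t=26-27: P3@Q0 runs 1, rem=2, I/O yield, promote→Q0. Q0=[P4,P3] Q1=[P1,P2,P5] Q2=[]
t=27-28: P4@Q0 runs 1, rem=1, I/O yield, promote→Q0. Q0=[P3,P4] Q1=[P1,P2,P5] Q2=[]
t=28-29: P3@Q0 runs 1, rem=1, I/O yield, promote→Q0. Q0=[P4,P3] Q1=[P1,P2,P5] Q2=[]
t=29-30: P4@Q0 runs 1, rem=0, completes. Q0=[P3] Q1=[P1,P2,P5] Q2=[]
t=30-31: P3@Q0 runs 1, rem=0, completes. Q0=[] Q1=[P1,P2,P5] Q2=[]
t=31-35: P1@Q1 runs 4, rem=4, quantum used, demote→Q2. Q0=[] Q1=[P2,P5] Q2=[P1]
t=35-39: P2@Q1 runs 4, rem=4, quantum used, demote→Q2. Q0=[] Q1=[P5] Q2=[P1,P2]
t=39-42: P5@Q1 runs 3, rem=0, completes. Q0=[] Q1=[] Q2=[P1,P2]
t=42-46: P1@Q2 runs 4, rem=0, completes. Q0=[] Q1=[] Q2=[P2]
t=46-50: P2@Q2 runs 4, rem=0, completes. Q0=[] Q1=[] Q2=[]

Answer: P1(0-2) P2(2-4) P3(4-5) P4(5-6) P5(6-8) P3(8-9) P4(9-10) P3(10-11) P4(11-12) P3(12-13) P4(13-14) P3(14-15) P4(15-16) P3(16-17) P4(17-18) P3(18-19) P4(19-20) P3(20-21) P4(21-22) P3(22-23) P4(23-24) P3(24-25) P4(25-26) P3(26-27) P4(27-28) P3(28-29) P4(29-30) P3(30-31) P1(31-35) P2(35-39) P5(39-42) P1(42-46) P2(46-50)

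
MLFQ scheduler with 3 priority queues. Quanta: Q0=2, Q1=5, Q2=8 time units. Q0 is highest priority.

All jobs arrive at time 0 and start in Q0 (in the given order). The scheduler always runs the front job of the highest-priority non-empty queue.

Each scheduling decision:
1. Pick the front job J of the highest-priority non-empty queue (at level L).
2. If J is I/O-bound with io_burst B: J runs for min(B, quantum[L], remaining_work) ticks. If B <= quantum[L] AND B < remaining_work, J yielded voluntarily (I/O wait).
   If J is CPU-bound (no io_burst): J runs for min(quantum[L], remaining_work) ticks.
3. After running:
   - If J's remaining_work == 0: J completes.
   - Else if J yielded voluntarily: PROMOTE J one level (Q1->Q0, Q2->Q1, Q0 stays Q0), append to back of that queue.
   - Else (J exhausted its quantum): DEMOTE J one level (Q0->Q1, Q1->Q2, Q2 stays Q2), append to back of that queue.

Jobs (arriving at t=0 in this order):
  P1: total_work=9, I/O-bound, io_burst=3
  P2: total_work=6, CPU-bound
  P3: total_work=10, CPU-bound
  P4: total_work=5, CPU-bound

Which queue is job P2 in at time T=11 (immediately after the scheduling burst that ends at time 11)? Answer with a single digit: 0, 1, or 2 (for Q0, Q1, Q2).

Answer: 1

Derivation:
t=0-2: P1@Q0 runs 2, rem=7, quantum used, demote→Q1. Q0=[P2,P3,P4] Q1=[P1] Q2=[]
t=2-4: P2@Q0 runs 2, rem=4, quantum used, demote→Q1. Q0=[P3,P4] Q1=[P1,P2] Q2=[]
t=4-6: P3@Q0 runs 2, rem=8, quantum used, demote→Q1. Q0=[P4] Q1=[P1,P2,P3] Q2=[]
t=6-8: P4@Q0 runs 2, rem=3, quantum used, demote→Q1. Q0=[] Q1=[P1,P2,P3,P4] Q2=[]
t=8-11: P1@Q1 runs 3, rem=4, I/O yield, promote→Q0. Q0=[P1] Q1=[P2,P3,P4] Q2=[]
t=11-13: P1@Q0 runs 2, rem=2, quantum used, demote→Q1. Q0=[] Q1=[P2,P3,P4,P1] Q2=[]
t=13-17: P2@Q1 runs 4, rem=0, completes. Q0=[] Q1=[P3,P4,P1] Q2=[]
t=17-22: P3@Q1 runs 5, rem=3, quantum used, demote→Q2. Q0=[] Q1=[P4,P1] Q2=[P3]
t=22-25: P4@Q1 runs 3, rem=0, completes. Q0=[] Q1=[P1] Q2=[P3]
t=25-27: P1@Q1 runs 2, rem=0, completes. Q0=[] Q1=[] Q2=[P3]
t=27-30: P3@Q2 runs 3, rem=0, completes. Q0=[] Q1=[] Q2=[]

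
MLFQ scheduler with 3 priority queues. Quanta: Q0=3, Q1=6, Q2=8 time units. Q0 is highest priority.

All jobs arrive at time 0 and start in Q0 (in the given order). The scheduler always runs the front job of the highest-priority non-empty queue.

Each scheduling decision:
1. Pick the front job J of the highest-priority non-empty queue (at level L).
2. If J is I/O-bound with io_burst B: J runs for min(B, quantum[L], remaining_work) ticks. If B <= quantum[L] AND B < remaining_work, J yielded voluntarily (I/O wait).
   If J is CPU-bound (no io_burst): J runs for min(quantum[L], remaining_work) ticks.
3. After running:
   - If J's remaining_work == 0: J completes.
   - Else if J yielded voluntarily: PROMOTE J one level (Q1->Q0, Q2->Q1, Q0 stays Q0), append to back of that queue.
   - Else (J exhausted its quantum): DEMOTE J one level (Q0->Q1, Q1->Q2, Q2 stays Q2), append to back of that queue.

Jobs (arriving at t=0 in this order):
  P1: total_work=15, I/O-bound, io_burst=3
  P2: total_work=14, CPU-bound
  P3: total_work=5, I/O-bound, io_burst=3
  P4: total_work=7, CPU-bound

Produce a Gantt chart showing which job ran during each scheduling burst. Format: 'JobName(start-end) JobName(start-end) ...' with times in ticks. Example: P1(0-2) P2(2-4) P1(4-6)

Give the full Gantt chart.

t=0-3: P1@Q0 runs 3, rem=12, I/O yield, promote→Q0. Q0=[P2,P3,P4,P1] Q1=[] Q2=[]
t=3-6: P2@Q0 runs 3, rem=11, quantum used, demote→Q1. Q0=[P3,P4,P1] Q1=[P2] Q2=[]
t=6-9: P3@Q0 runs 3, rem=2, I/O yield, promote→Q0. Q0=[P4,P1,P3] Q1=[P2] Q2=[]
t=9-12: P4@Q0 runs 3, rem=4, quantum used, demote→Q1. Q0=[P1,P3] Q1=[P2,P4] Q2=[]
t=12-15: P1@Q0 runs 3, rem=9, I/O yield, promote→Q0. Q0=[P3,P1] Q1=[P2,P4] Q2=[]
t=15-17: P3@Q0 runs 2, rem=0, completes. Q0=[P1] Q1=[P2,P4] Q2=[]
t=17-20: P1@Q0 runs 3, rem=6, I/O yield, promote→Q0. Q0=[P1] Q1=[P2,P4] Q2=[]
t=20-23: P1@Q0 runs 3, rem=3, I/O yield, promote→Q0. Q0=[P1] Q1=[P2,P4] Q2=[]
t=23-26: P1@Q0 runs 3, rem=0, completes. Q0=[] Q1=[P2,P4] Q2=[]
t=26-32: P2@Q1 runs 6, rem=5, quantum used, demote→Q2. Q0=[] Q1=[P4] Q2=[P2]
t=32-36: P4@Q1 runs 4, rem=0, completes. Q0=[] Q1=[] Q2=[P2]
t=36-41: P2@Q2 runs 5, rem=0, completes. Q0=[] Q1=[] Q2=[]

Answer: P1(0-3) P2(3-6) P3(6-9) P4(9-12) P1(12-15) P3(15-17) P1(17-20) P1(20-23) P1(23-26) P2(26-32) P4(32-36) P2(36-41)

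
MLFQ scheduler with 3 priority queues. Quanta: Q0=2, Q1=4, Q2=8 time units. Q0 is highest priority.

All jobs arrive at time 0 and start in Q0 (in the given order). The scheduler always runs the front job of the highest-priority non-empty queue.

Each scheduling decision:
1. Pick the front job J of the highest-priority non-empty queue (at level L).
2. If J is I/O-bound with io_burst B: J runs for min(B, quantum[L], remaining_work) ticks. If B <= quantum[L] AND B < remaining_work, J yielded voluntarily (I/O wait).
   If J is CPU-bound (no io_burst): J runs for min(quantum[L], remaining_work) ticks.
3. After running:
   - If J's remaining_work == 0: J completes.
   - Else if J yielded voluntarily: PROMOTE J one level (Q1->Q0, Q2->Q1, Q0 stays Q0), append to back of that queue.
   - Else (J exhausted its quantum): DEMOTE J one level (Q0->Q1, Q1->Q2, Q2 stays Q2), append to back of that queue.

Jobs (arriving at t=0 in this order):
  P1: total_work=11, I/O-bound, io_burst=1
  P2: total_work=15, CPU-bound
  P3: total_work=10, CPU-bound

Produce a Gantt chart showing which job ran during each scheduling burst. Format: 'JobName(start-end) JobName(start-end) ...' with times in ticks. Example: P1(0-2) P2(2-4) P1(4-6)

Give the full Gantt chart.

t=0-1: P1@Q0 runs 1, rem=10, I/O yield, promote→Q0. Q0=[P2,P3,P1] Q1=[] Q2=[]
t=1-3: P2@Q0 runs 2, rem=13, quantum used, demote→Q1. Q0=[P3,P1] Q1=[P2] Q2=[]
t=3-5: P3@Q0 runs 2, rem=8, quantum used, demote→Q1. Q0=[P1] Q1=[P2,P3] Q2=[]
t=5-6: P1@Q0 runs 1, rem=9, I/O yield, promote→Q0. Q0=[P1] Q1=[P2,P3] Q2=[]
t=6-7: P1@Q0 runs 1, rem=8, I/O yield, promote→Q0. Q0=[P1] Q1=[P2,P3] Q2=[]
t=7-8: P1@Q0 runs 1, rem=7, I/O yield, promote→Q0. Q0=[P1] Q1=[P2,P3] Q2=[]
t=8-9: P1@Q0 runs 1, rem=6, I/O yield, promote→Q0. Q0=[P1] Q1=[P2,P3] Q2=[]
t=9-10: P1@Q0 runs 1, rem=5, I/O yield, promote→Q0. Q0=[P1] Q1=[P2,P3] Q2=[]
t=10-11: P1@Q0 runs 1, rem=4, I/O yield, promote→Q0. Q0=[P1] Q1=[P2,P3] Q2=[]
t=11-12: P1@Q0 runs 1, rem=3, I/O yield, promote→Q0. Q0=[P1] Q1=[P2,P3] Q2=[]
t=12-13: P1@Q0 runs 1, rem=2, I/O yield, promote→Q0. Q0=[P1] Q1=[P2,P3] Q2=[]
t=13-14: P1@Q0 runs 1, rem=1, I/O yield, promote→Q0. Q0=[P1] Q1=[P2,P3] Q2=[]
t=14-15: P1@Q0 runs 1, rem=0, completes. Q0=[] Q1=[P2,P3] Q2=[]
t=15-19: P2@Q1 runs 4, rem=9, quantum used, demote→Q2. Q0=[] Q1=[P3] Q2=[P2]
t=19-23: P3@Q1 runs 4, rem=4, quantum used, demote→Q2. Q0=[] Q1=[] Q2=[P2,P3]
t=23-31: P2@Q2 runs 8, rem=1, quantum used, demote→Q2. Q0=[] Q1=[] Q2=[P3,P2]
t=31-35: P3@Q2 runs 4, rem=0, completes. Q0=[] Q1=[] Q2=[P2]
t=35-36: P2@Q2 runs 1, rem=0, completes. Q0=[] Q1=[] Q2=[]

Answer: P1(0-1) P2(1-3) P3(3-5) P1(5-6) P1(6-7) P1(7-8) P1(8-9) P1(9-10) P1(10-11) P1(11-12) P1(12-13) P1(13-14) P1(14-15) P2(15-19) P3(19-23) P2(23-31) P3(31-35) P2(35-36)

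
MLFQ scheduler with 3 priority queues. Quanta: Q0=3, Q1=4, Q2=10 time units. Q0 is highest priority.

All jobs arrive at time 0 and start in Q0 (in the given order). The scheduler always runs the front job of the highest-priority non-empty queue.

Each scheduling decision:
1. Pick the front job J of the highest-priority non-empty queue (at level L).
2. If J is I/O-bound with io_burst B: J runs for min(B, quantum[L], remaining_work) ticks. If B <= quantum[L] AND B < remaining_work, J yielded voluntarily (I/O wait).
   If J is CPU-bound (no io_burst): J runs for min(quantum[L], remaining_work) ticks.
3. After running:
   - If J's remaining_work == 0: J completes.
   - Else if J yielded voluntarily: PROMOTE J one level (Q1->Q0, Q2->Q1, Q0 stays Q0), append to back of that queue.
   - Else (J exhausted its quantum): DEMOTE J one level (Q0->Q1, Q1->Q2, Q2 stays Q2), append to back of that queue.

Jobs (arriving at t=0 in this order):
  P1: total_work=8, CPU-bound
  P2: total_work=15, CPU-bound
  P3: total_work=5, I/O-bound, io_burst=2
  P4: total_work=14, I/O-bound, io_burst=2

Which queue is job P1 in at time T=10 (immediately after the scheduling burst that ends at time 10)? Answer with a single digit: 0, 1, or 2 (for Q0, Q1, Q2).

Answer: 1

Derivation:
t=0-3: P1@Q0 runs 3, rem=5, quantum used, demote→Q1. Q0=[P2,P3,P4] Q1=[P1] Q2=[]
t=3-6: P2@Q0 runs 3, rem=12, quantum used, demote→Q1. Q0=[P3,P4] Q1=[P1,P2] Q2=[]
t=6-8: P3@Q0 runs 2, rem=3, I/O yield, promote→Q0. Q0=[P4,P3] Q1=[P1,P2] Q2=[]
t=8-10: P4@Q0 runs 2, rem=12, I/O yield, promote→Q0. Q0=[P3,P4] Q1=[P1,P2] Q2=[]
t=10-12: P3@Q0 runs 2, rem=1, I/O yield, promote→Q0. Q0=[P4,P3] Q1=[P1,P2] Q2=[]
t=12-14: P4@Q0 runs 2, rem=10, I/O yield, promote→Q0. Q0=[P3,P4] Q1=[P1,P2] Q2=[]
t=14-15: P3@Q0 runs 1, rem=0, completes. Q0=[P4] Q1=[P1,P2] Q2=[]
t=15-17: P4@Q0 runs 2, rem=8, I/O yield, promote→Q0. Q0=[P4] Q1=[P1,P2] Q2=[]
t=17-19: P4@Q0 runs 2, rem=6, I/O yield, promote→Q0. Q0=[P4] Q1=[P1,P2] Q2=[]
t=19-21: P4@Q0 runs 2, rem=4, I/O yield, promote→Q0. Q0=[P4] Q1=[P1,P2] Q2=[]
t=21-23: P4@Q0 runs 2, rem=2, I/O yield, promote→Q0. Q0=[P4] Q1=[P1,P2] Q2=[]
t=23-25: P4@Q0 runs 2, rem=0, completes. Q0=[] Q1=[P1,P2] Q2=[]
t=25-29: P1@Q1 runs 4, rem=1, quantum used, demote→Q2. Q0=[] Q1=[P2] Q2=[P1]
t=29-33: P2@Q1 runs 4, rem=8, quantum used, demote→Q2. Q0=[] Q1=[] Q2=[P1,P2]
t=33-34: P1@Q2 runs 1, rem=0, completes. Q0=[] Q1=[] Q2=[P2]
t=34-42: P2@Q2 runs 8, rem=0, completes. Q0=[] Q1=[] Q2=[]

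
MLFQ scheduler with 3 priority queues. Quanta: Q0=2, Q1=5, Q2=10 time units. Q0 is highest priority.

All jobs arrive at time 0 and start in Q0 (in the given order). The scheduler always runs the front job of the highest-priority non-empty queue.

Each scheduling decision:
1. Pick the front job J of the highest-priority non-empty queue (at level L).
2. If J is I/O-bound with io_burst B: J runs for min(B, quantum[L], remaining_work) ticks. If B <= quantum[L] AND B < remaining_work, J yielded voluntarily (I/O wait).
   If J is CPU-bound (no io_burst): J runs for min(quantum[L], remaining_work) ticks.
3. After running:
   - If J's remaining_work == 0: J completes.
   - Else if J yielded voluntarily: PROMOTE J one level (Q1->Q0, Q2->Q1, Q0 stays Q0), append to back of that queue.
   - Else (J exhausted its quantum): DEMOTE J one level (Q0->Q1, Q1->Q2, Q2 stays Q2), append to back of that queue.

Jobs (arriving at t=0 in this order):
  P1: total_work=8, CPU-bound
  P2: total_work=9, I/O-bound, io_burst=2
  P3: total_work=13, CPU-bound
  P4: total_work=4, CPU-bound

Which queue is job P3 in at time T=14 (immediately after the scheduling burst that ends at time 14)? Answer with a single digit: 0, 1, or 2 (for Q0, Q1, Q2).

t=0-2: P1@Q0 runs 2, rem=6, quantum used, demote→Q1. Q0=[P2,P3,P4] Q1=[P1] Q2=[]
t=2-4: P2@Q0 runs 2, rem=7, I/O yield, promote→Q0. Q0=[P3,P4,P2] Q1=[P1] Q2=[]
t=4-6: P3@Q0 runs 2, rem=11, quantum used, demote→Q1. Q0=[P4,P2] Q1=[P1,P3] Q2=[]
t=6-8: P4@Q0 runs 2, rem=2, quantum used, demote→Q1. Q0=[P2] Q1=[P1,P3,P4] Q2=[]
t=8-10: P2@Q0 runs 2, rem=5, I/O yield, promote→Q0. Q0=[P2] Q1=[P1,P3,P4] Q2=[]
t=10-12: P2@Q0 runs 2, rem=3, I/O yield, promote→Q0. Q0=[P2] Q1=[P1,P3,P4] Q2=[]
t=12-14: P2@Q0 runs 2, rem=1, I/O yield, promote→Q0. Q0=[P2] Q1=[P1,P3,P4] Q2=[]
t=14-15: P2@Q0 runs 1, rem=0, completes. Q0=[] Q1=[P1,P3,P4] Q2=[]
t=15-20: P1@Q1 runs 5, rem=1, quantum used, demote→Q2. Q0=[] Q1=[P3,P4] Q2=[P1]
t=20-25: P3@Q1 runs 5, rem=6, quantum used, demote→Q2. Q0=[] Q1=[P4] Q2=[P1,P3]
t=25-27: P4@Q1 runs 2, rem=0, completes. Q0=[] Q1=[] Q2=[P1,P3]
t=27-28: P1@Q2 runs 1, rem=0, completes. Q0=[] Q1=[] Q2=[P3]
t=28-34: P3@Q2 runs 6, rem=0, completes. Q0=[] Q1=[] Q2=[]

Answer: 1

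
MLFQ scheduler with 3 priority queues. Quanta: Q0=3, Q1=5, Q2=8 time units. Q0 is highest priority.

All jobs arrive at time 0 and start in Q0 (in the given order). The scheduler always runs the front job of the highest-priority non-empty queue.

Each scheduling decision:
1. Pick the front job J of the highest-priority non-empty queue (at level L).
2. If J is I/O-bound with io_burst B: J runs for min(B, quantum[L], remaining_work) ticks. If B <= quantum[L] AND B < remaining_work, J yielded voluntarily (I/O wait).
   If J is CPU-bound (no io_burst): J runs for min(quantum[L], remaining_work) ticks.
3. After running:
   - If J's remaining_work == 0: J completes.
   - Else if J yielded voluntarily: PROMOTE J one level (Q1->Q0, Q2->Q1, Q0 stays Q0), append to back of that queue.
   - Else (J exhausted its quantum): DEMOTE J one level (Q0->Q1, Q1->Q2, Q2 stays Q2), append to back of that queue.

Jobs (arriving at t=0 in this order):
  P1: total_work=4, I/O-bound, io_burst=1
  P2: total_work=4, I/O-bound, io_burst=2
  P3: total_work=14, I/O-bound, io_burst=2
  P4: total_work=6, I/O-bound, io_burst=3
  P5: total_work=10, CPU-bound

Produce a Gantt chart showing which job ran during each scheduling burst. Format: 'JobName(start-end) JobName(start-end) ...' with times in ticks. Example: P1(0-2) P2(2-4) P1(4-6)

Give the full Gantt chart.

t=0-1: P1@Q0 runs 1, rem=3, I/O yield, promote→Q0. Q0=[P2,P3,P4,P5,P1] Q1=[] Q2=[]
t=1-3: P2@Q0 runs 2, rem=2, I/O yield, promote→Q0. Q0=[P3,P4,P5,P1,P2] Q1=[] Q2=[]
t=3-5: P3@Q0 runs 2, rem=12, I/O yield, promote→Q0. Q0=[P4,P5,P1,P2,P3] Q1=[] Q2=[]
t=5-8: P4@Q0 runs 3, rem=3, I/O yield, promote→Q0. Q0=[P5,P1,P2,P3,P4] Q1=[] Q2=[]
t=8-11: P5@Q0 runs 3, rem=7, quantum used, demote→Q1. Q0=[P1,P2,P3,P4] Q1=[P5] Q2=[]
t=11-12: P1@Q0 runs 1, rem=2, I/O yield, promote→Q0. Q0=[P2,P3,P4,P1] Q1=[P5] Q2=[]
t=12-14: P2@Q0 runs 2, rem=0, completes. Q0=[P3,P4,P1] Q1=[P5] Q2=[]
t=14-16: P3@Q0 runs 2, rem=10, I/O yield, promote→Q0. Q0=[P4,P1,P3] Q1=[P5] Q2=[]
t=16-19: P4@Q0 runs 3, rem=0, completes. Q0=[P1,P3] Q1=[P5] Q2=[]
t=19-20: P1@Q0 runs 1, rem=1, I/O yield, promote→Q0. Q0=[P3,P1] Q1=[P5] Q2=[]
t=20-22: P3@Q0 runs 2, rem=8, I/O yield, promote→Q0. Q0=[P1,P3] Q1=[P5] Q2=[]
t=22-23: P1@Q0 runs 1, rem=0, completes. Q0=[P3] Q1=[P5] Q2=[]
t=23-25: P3@Q0 runs 2, rem=6, I/O yield, promote→Q0. Q0=[P3] Q1=[P5] Q2=[]
t=25-27: P3@Q0 runs 2, rem=4, I/O yield, promote→Q0. Q0=[P3] Q1=[P5] Q2=[]
t=27-29: P3@Q0 runs 2, rem=2, I/O yield, promote→Q0. Q0=[P3] Q1=[P5] Q2=[]
t=29-31: P3@Q0 runs 2, rem=0, completes. Q0=[] Q1=[P5] Q2=[]
t=31-36: P5@Q1 runs 5, rem=2, quantum used, demote→Q2. Q0=[] Q1=[] Q2=[P5]
t=36-38: P5@Q2 runs 2, rem=0, completes. Q0=[] Q1=[] Q2=[]

Answer: P1(0-1) P2(1-3) P3(3-5) P4(5-8) P5(8-11) P1(11-12) P2(12-14) P3(14-16) P4(16-19) P1(19-20) P3(20-22) P1(22-23) P3(23-25) P3(25-27) P3(27-29) P3(29-31) P5(31-36) P5(36-38)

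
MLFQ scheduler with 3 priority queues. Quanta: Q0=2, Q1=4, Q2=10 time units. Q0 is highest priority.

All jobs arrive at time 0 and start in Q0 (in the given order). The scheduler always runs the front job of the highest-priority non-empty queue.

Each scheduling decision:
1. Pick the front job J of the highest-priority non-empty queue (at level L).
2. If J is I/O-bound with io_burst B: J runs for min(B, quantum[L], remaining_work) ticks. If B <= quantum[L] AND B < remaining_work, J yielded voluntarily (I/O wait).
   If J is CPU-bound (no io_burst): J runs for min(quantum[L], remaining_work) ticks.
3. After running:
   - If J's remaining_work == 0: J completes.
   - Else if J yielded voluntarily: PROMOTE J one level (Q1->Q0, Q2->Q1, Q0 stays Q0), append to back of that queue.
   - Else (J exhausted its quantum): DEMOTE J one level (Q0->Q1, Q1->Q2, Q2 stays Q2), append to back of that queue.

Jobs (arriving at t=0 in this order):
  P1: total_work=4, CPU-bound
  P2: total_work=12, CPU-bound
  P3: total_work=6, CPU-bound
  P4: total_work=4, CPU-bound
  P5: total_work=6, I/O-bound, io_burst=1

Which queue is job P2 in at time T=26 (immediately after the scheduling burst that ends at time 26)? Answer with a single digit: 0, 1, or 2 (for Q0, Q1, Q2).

t=0-2: P1@Q0 runs 2, rem=2, quantum used, demote→Q1. Q0=[P2,P3,P4,P5] Q1=[P1] Q2=[]
t=2-4: P2@Q0 runs 2, rem=10, quantum used, demote→Q1. Q0=[P3,P4,P5] Q1=[P1,P2] Q2=[]
t=4-6: P3@Q0 runs 2, rem=4, quantum used, demote→Q1. Q0=[P4,P5] Q1=[P1,P2,P3] Q2=[]
t=6-8: P4@Q0 runs 2, rem=2, quantum used, demote→Q1. Q0=[P5] Q1=[P1,P2,P3,P4] Q2=[]
t=8-9: P5@Q0 runs 1, rem=5, I/O yield, promote→Q0. Q0=[P5] Q1=[P1,P2,P3,P4] Q2=[]
t=9-10: P5@Q0 runs 1, rem=4, I/O yield, promote→Q0. Q0=[P5] Q1=[P1,P2,P3,P4] Q2=[]
t=10-11: P5@Q0 runs 1, rem=3, I/O yield, promote→Q0. Q0=[P5] Q1=[P1,P2,P3,P4] Q2=[]
t=11-12: P5@Q0 runs 1, rem=2, I/O yield, promote→Q0. Q0=[P5] Q1=[P1,P2,P3,P4] Q2=[]
t=12-13: P5@Q0 runs 1, rem=1, I/O yield, promote→Q0. Q0=[P5] Q1=[P1,P2,P3,P4] Q2=[]
t=13-14: P5@Q0 runs 1, rem=0, completes. Q0=[] Q1=[P1,P2,P3,P4] Q2=[]
t=14-16: P1@Q1 runs 2, rem=0, completes. Q0=[] Q1=[P2,P3,P4] Q2=[]
t=16-20: P2@Q1 runs 4, rem=6, quantum used, demote→Q2. Q0=[] Q1=[P3,P4] Q2=[P2]
t=20-24: P3@Q1 runs 4, rem=0, completes. Q0=[] Q1=[P4] Q2=[P2]
t=24-26: P4@Q1 runs 2, rem=0, completes. Q0=[] Q1=[] Q2=[P2]
t=26-32: P2@Q2 runs 6, rem=0, completes. Q0=[] Q1=[] Q2=[]

Answer: 2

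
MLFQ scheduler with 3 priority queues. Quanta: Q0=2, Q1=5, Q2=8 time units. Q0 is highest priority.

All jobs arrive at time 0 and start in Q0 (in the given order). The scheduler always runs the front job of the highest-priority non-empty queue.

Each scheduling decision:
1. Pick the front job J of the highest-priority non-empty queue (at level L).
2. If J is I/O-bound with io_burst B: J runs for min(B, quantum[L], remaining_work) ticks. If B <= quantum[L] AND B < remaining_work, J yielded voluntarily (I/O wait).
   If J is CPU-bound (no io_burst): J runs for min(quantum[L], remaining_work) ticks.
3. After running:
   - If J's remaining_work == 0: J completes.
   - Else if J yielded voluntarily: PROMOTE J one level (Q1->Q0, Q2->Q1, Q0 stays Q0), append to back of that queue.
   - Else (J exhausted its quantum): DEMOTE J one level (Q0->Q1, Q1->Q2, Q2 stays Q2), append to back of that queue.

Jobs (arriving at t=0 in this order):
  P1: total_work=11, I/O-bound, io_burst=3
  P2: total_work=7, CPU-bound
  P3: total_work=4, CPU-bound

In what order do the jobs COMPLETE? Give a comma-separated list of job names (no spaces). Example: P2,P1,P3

t=0-2: P1@Q0 runs 2, rem=9, quantum used, demote→Q1. Q0=[P2,P3] Q1=[P1] Q2=[]
t=2-4: P2@Q0 runs 2, rem=5, quantum used, demote→Q1. Q0=[P3] Q1=[P1,P2] Q2=[]
t=4-6: P3@Q0 runs 2, rem=2, quantum used, demote→Q1. Q0=[] Q1=[P1,P2,P3] Q2=[]
t=6-9: P1@Q1 runs 3, rem=6, I/O yield, promote→Q0. Q0=[P1] Q1=[P2,P3] Q2=[]
t=9-11: P1@Q0 runs 2, rem=4, quantum used, demote→Q1. Q0=[] Q1=[P2,P3,P1] Q2=[]
t=11-16: P2@Q1 runs 5, rem=0, completes. Q0=[] Q1=[P3,P1] Q2=[]
t=16-18: P3@Q1 runs 2, rem=0, completes. Q0=[] Q1=[P1] Q2=[]
t=18-21: P1@Q1 runs 3, rem=1, I/O yield, promote→Q0. Q0=[P1] Q1=[] Q2=[]
t=21-22: P1@Q0 runs 1, rem=0, completes. Q0=[] Q1=[] Q2=[]

Answer: P2,P3,P1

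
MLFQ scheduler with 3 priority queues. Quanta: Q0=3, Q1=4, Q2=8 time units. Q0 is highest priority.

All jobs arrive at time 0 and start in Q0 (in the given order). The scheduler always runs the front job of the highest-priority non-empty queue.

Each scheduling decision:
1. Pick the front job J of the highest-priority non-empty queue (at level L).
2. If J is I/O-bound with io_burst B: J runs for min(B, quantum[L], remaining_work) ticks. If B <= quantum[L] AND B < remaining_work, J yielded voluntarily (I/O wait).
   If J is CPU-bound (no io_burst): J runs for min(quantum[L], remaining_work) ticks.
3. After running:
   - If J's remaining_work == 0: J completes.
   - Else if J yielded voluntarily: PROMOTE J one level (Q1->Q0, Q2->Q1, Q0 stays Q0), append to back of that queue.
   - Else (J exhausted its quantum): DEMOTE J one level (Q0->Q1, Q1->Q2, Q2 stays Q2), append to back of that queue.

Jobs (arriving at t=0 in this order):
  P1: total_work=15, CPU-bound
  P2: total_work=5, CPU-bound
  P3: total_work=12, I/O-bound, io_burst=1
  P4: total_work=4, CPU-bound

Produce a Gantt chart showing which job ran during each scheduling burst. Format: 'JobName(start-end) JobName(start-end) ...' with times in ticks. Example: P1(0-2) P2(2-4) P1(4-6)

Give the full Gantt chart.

t=0-3: P1@Q0 runs 3, rem=12, quantum used, demote→Q1. Q0=[P2,P3,P4] Q1=[P1] Q2=[]
t=3-6: P2@Q0 runs 3, rem=2, quantum used, demote→Q1. Q0=[P3,P4] Q1=[P1,P2] Q2=[]
t=6-7: P3@Q0 runs 1, rem=11, I/O yield, promote→Q0. Q0=[P4,P3] Q1=[P1,P2] Q2=[]
t=7-10: P4@Q0 runs 3, rem=1, quantum used, demote→Q1. Q0=[P3] Q1=[P1,P2,P4] Q2=[]
t=10-11: P3@Q0 runs 1, rem=10, I/O yield, promote→Q0. Q0=[P3] Q1=[P1,P2,P4] Q2=[]
t=11-12: P3@Q0 runs 1, rem=9, I/O yield, promote→Q0. Q0=[P3] Q1=[P1,P2,P4] Q2=[]
t=12-13: P3@Q0 runs 1, rem=8, I/O yield, promote→Q0. Q0=[P3] Q1=[P1,P2,P4] Q2=[]
t=13-14: P3@Q0 runs 1, rem=7, I/O yield, promote→Q0. Q0=[P3] Q1=[P1,P2,P4] Q2=[]
t=14-15: P3@Q0 runs 1, rem=6, I/O yield, promote→Q0. Q0=[P3] Q1=[P1,P2,P4] Q2=[]
t=15-16: P3@Q0 runs 1, rem=5, I/O yield, promote→Q0. Q0=[P3] Q1=[P1,P2,P4] Q2=[]
t=16-17: P3@Q0 runs 1, rem=4, I/O yield, promote→Q0. Q0=[P3] Q1=[P1,P2,P4] Q2=[]
t=17-18: P3@Q0 runs 1, rem=3, I/O yield, promote→Q0. Q0=[P3] Q1=[P1,P2,P4] Q2=[]
t=18-19: P3@Q0 runs 1, rem=2, I/O yield, promote→Q0. Q0=[P3] Q1=[P1,P2,P4] Q2=[]
t=19-20: P3@Q0 runs 1, rem=1, I/O yield, promote→Q0. Q0=[P3] Q1=[P1,P2,P4] Q2=[]
t=20-21: P3@Q0 runs 1, rem=0, completes. Q0=[] Q1=[P1,P2,P4] Q2=[]
t=21-25: P1@Q1 runs 4, rem=8, quantum used, demote→Q2. Q0=[] Q1=[P2,P4] Q2=[P1]
t=25-27: P2@Q1 runs 2, rem=0, completes. Q0=[] Q1=[P4] Q2=[P1]
t=27-28: P4@Q1 runs 1, rem=0, completes. Q0=[] Q1=[] Q2=[P1]
t=28-36: P1@Q2 runs 8, rem=0, completes. Q0=[] Q1=[] Q2=[]

Answer: P1(0-3) P2(3-6) P3(6-7) P4(7-10) P3(10-11) P3(11-12) P3(12-13) P3(13-14) P3(14-15) P3(15-16) P3(16-17) P3(17-18) P3(18-19) P3(19-20) P3(20-21) P1(21-25) P2(25-27) P4(27-28) P1(28-36)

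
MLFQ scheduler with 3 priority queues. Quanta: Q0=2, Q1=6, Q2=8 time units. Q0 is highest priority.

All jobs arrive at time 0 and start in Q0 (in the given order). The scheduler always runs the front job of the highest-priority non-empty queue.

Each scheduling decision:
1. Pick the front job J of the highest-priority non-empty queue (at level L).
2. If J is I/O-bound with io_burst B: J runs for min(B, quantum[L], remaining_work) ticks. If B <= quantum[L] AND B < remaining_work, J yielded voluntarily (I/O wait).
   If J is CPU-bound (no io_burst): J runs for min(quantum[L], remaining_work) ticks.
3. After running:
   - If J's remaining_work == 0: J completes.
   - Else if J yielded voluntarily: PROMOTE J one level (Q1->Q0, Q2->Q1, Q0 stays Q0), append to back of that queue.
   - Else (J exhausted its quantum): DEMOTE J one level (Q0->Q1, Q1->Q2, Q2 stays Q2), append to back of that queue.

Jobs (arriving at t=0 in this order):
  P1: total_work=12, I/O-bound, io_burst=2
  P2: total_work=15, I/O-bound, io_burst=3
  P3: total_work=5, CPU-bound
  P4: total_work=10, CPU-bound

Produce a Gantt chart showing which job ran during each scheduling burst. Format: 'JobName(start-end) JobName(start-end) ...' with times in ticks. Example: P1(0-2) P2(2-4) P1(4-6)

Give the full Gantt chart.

t=0-2: P1@Q0 runs 2, rem=10, I/O yield, promote→Q0. Q0=[P2,P3,P4,P1] Q1=[] Q2=[]
t=2-4: P2@Q0 runs 2, rem=13, quantum used, demote→Q1. Q0=[P3,P4,P1] Q1=[P2] Q2=[]
t=4-6: P3@Q0 runs 2, rem=3, quantum used, demote→Q1. Q0=[P4,P1] Q1=[P2,P3] Q2=[]
t=6-8: P4@Q0 runs 2, rem=8, quantum used, demote→Q1. Q0=[P1] Q1=[P2,P3,P4] Q2=[]
t=8-10: P1@Q0 runs 2, rem=8, I/O yield, promote→Q0. Q0=[P1] Q1=[P2,P3,P4] Q2=[]
t=10-12: P1@Q0 runs 2, rem=6, I/O yield, promote→Q0. Q0=[P1] Q1=[P2,P3,P4] Q2=[]
t=12-14: P1@Q0 runs 2, rem=4, I/O yield, promote→Q0. Q0=[P1] Q1=[P2,P3,P4] Q2=[]
t=14-16: P1@Q0 runs 2, rem=2, I/O yield, promote→Q0. Q0=[P1] Q1=[P2,P3,P4] Q2=[]
t=16-18: P1@Q0 runs 2, rem=0, completes. Q0=[] Q1=[P2,P3,P4] Q2=[]
t=18-21: P2@Q1 runs 3, rem=10, I/O yield, promote→Q0. Q0=[P2] Q1=[P3,P4] Q2=[]
t=21-23: P2@Q0 runs 2, rem=8, quantum used, demote→Q1. Q0=[] Q1=[P3,P4,P2] Q2=[]
t=23-26: P3@Q1 runs 3, rem=0, completes. Q0=[] Q1=[P4,P2] Q2=[]
t=26-32: P4@Q1 runs 6, rem=2, quantum used, demote→Q2. Q0=[] Q1=[P2] Q2=[P4]
t=32-35: P2@Q1 runs 3, rem=5, I/O yield, promote→Q0. Q0=[P2] Q1=[] Q2=[P4]
t=35-37: P2@Q0 runs 2, rem=3, quantum used, demote→Q1. Q0=[] Q1=[P2] Q2=[P4]
t=37-40: P2@Q1 runs 3, rem=0, completes. Q0=[] Q1=[] Q2=[P4]
t=40-42: P4@Q2 runs 2, rem=0, completes. Q0=[] Q1=[] Q2=[]

Answer: P1(0-2) P2(2-4) P3(4-6) P4(6-8) P1(8-10) P1(10-12) P1(12-14) P1(14-16) P1(16-18) P2(18-21) P2(21-23) P3(23-26) P4(26-32) P2(32-35) P2(35-37) P2(37-40) P4(40-42)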